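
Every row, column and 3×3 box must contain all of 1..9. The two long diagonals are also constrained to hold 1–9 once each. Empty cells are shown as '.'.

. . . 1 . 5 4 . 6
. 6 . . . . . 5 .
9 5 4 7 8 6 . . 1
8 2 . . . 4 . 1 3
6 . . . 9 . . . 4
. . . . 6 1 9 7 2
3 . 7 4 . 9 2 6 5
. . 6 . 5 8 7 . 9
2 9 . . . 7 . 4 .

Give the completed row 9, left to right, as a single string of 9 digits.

R1C1 = 7: row 1 has {1,4,5,6}; col 1 has {2,3,6,8,9}; box has {4,5,6,9}; main diagonal has {1,2,4,6,9} → only 7 remains.
R2C1 = 1: row 2 has {5,6}; col 1 has {2,3,6,7,8,9}; box has {4,5,6,7,9} → only 1 remains.
R3C7 = 3: row 3 has {1,4,5,6,7,8,9}; col 7 has {2,4,7,9}; box has {1,4,5,6}; anti-diagonal has {2,4,5,6,7,9} → only 3 remains.
R3C8 = 2: row 3 has {1,3,4,5,6,7,8,9}; col 8 has {1,4,5,6,7}; box has {1,3,4,5,6} → only 2 remains.
R4C4 = 5: row 4 has {1,2,3,4,8}; col 4 has {1,4,7}; box has {1,4,6,9}; main diagonal has {1,2,4,6,7,9} → only 5 remains.
R4C5 = 7: row 4 has {1,2,3,4,5,8}; col 5 has {5,6,8,9}; box has {1,4,5,6,9} → only 7 remains.
R4C7 = 6: row 4 has {1,2,3,4,5,7,8}; col 7 has {2,3,4,7,9}; box has {1,2,3,4,7,9} → only 6 remains.
R5C8 = 8: row 5 has {4,6,9}; col 8 has {1,2,4,5,6,7}; box has {1,2,3,4,6,7,9} → only 8 remains.
R6C4 = 8: row 6 has {1,2,6,7,9}; col 4 has {1,4,5,7}; box has {1,4,5,6,7,9}; anti-diagonal has {2,3,4,5,6,7,9} → only 8 remains.
R7C5 = 1: row 7 has {2,3,4,5,6,7,9}; col 5 has {5,6,7,8,9}; box has {4,5,7,8,9} → only 1 remains.
R8C1 = 4: row 8 has {5,6,7,8,9}; col 1 has {1,2,3,6,7,8,9}; box has {2,3,6,7,9} → only 4 remains.
R8C2 = 1: row 8 has {4,5,6,7,8,9}; col 2 has {2,5,6,9}; box has {2,3,4,6,7,9}; anti-diagonal has {2,3,4,5,6,7,8,9} → only 1 remains.
R8C8 = 3: row 8 has {1,4,5,6,7,8,9}; col 8 has {1,2,4,5,6,7,8}; box has {2,4,5,6,7,9}; main diagonal has {1,2,4,5,6,7,9} → only 3 remains.
R9C5 = 3: row 9 has {2,4,7,9}; col 5 has {1,5,6,7,8,9}; box has {1,4,5,7,8,9} → only 3 remains.
R9C9 = 8: row 9 has {2,3,4,7,9}; col 9 has {1,2,3,4,5,6,9}; box has {2,3,4,5,6,7,9}; main diagonal has {1,2,3,4,5,6,7,9} → only 8 remains.
R1C5 = 2: row 1 has {1,4,5,6,7}; col 5 has {1,3,5,6,7,8,9}; box has {1,5,6,7,8} → only 2 remains.
R1C8 = 9: row 1 has {1,2,4,5,6,7}; col 8 has {1,2,3,4,5,6,7,8}; box has {1,2,3,4,5,6} → only 9 remains.
R2C5 = 4: row 2 has {1,5,6}; col 5 has {1,2,3,5,6,7,8,9}; box has {1,2,5,6,7,8} → only 4 remains.
R2C6 = 3: row 2 has {1,4,5,6}; col 6 has {1,4,5,6,7,8,9}; box has {1,2,4,5,6,7,8} → only 3 remains.
R2C7 = 8: row 2 has {1,3,4,5,6}; col 7 has {2,3,4,6,7,9}; box has {1,2,3,4,5,6,9} → only 8 remains.
R2C9 = 7: row 2 has {1,3,4,5,6,8}; col 9 has {1,2,3,4,5,6,8,9}; box has {1,2,3,4,5,6,8,9} → only 7 remains.
R4C3 = 9: row 4 has {1,2,3,4,5,6,7,8}; col 3 has {4,6,7}; box has {2,6,8} → only 9 remains.
R5C6 = 2: row 5 has {4,6,8,9}; col 6 has {1,3,4,5,6,7,8,9}; box has {1,4,5,6,7,8,9} → only 2 remains.
R5C7 = 5: row 5 has {2,4,6,8,9}; col 7 has {2,3,4,6,7,8,9}; box has {1,2,3,4,6,7,8,9} → only 5 remains.
R6C1 = 5: row 6 has {1,2,6,7,8,9}; col 1 has {1,2,3,4,6,7,8,9}; box has {2,6,8,9} → only 5 remains.
R6C3 = 3: row 6 has {1,2,5,6,7,8,9}; col 3 has {4,6,7,9}; box has {2,5,6,8,9} → only 3 remains.
R7C2 = 8: row 7 has {1,2,3,4,5,6,7,9}; col 2 has {1,2,5,6,9}; box has {1,2,3,4,6,7,9} → only 8 remains.
R8C4 = 2: row 8 has {1,3,4,5,6,7,8,9}; col 4 has {1,4,5,7,8}; box has {1,3,4,5,7,8,9} → only 2 remains.
R9C3 = 5: row 9 has {2,3,4,7,8,9}; col 3 has {3,4,6,7,9}; box has {1,2,3,4,6,7,8,9} → only 5 remains.
R9C4 = 6: row 9 has {2,3,4,5,7,8,9}; col 4 has {1,2,4,5,7,8}; box has {1,2,3,4,5,7,8,9} → only 6 remains.
R9C7 = 1: row 9 has {2,3,4,5,6,7,8,9}; col 7 has {2,3,4,5,6,7,8,9}; box has {2,3,4,5,6,7,8,9} → only 1 remains.

295637148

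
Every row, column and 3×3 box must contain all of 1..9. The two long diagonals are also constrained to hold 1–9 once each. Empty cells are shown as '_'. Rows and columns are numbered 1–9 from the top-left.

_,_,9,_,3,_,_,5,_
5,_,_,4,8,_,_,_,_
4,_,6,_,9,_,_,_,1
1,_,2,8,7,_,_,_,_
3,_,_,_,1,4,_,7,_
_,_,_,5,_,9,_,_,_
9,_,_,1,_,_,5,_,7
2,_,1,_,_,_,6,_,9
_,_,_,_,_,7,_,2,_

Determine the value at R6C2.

6

R1C1 = 7: row 1 has {3,5,9}; col 1 has {1,2,3,4,5,9}; box has {4,5,6,9}; main diagonal has {1,5,6,8,9} → only 7 remains.
R2C3 = 3: row 2 has {4,5,8}; col 3 has {1,2,6,9}; box has {4,5,6,7,9} → only 3 remains.
R8C4 = 3: row 8 has {1,2,6,9}; col 4 has {1,4,5,8}; box has {1,7} → only 3 remains.
R8C8 = 4: row 8 has {1,2,3,6,9}; col 8 has {2,5,7}; box has {2,5,6,7,9}; main diagonal has {1,5,6,7,8,9} → only 4 remains.
R9C9 = 3: row 9 has {2,7}; col 9 has {1,7,9}; box has {2,4,5,6,7,9}; main diagonal has {1,4,5,6,7,8,9} → only 3 remains.
R2C2 = 2: row 2 has {3,4,5,8}; col 2 has {}; box has {3,4,5,6,7,9}; main diagonal has {1,3,4,5,6,7,8,9} → only 2 remains.
R2C9 = 6: row 2 has {2,3,4,5,8}; col 9 has {1,3,7,9}; box has {1,5} → only 6 remains.
R3C2 = 8: row 3 has {1,4,6,9}; col 2 has {2}; box has {2,3,4,5,6,7,9} → only 8 remains.
R3C8 = 3: row 3 has {1,4,6,8,9}; col 8 has {2,4,5,7}; box has {1,5,6} → only 3 remains.
R7C8 = 8: row 7 has {1,5,7,9}; col 8 has {2,3,4,5,7}; box has {2,3,4,5,6,7,9} → only 8 remains.
R8C2 = 7: row 8 has {1,2,3,4,6,9}; col 2 has {2,8}; box has {1,2,9}; anti-diagonal has {1,5} → only 7 remains.
R8C5 = 5: row 8 has {1,2,3,4,6,7,9}; col 5 has {1,3,7,8,9}; box has {1,3,7} → only 5 remains.
R8C6 = 8: row 8 has {1,2,3,4,5,6,7,9}; col 6 has {4,7,9}; box has {1,3,5,7} → only 8 remains.
R9C7 = 1: row 9 has {2,3,7}; col 7 has {5,6}; box has {2,3,4,5,6,7,8,9} → only 1 remains.
R1C2 = 1: row 1 has {3,5,7,9}; col 2 has {2,7,8}; box has {2,3,4,5,6,7,8,9} → only 1 remains.
R2C6 = 1: row 2 has {2,3,4,5,6,8}; col 6 has {4,7,8,9}; box has {3,4,8,9} → only 1 remains.
R2C8 = 9: row 2 has {1,2,3,4,5,6,8}; col 8 has {2,3,4,5,7,8}; box has {1,3,5,6}; anti-diagonal has {1,5,7} → only 9 remains.
R3C7 = 2: row 3 has {1,3,4,6,8,9}; col 7 has {1,5,6}; box has {1,3,5,6,9}; anti-diagonal has {1,5,7,9} → only 2 remains.
R4C8 = 6: row 4 has {1,2,7,8}; col 8 has {2,3,4,5,7,8,9}; box has {7} → only 6 remains.
R6C8 = 1: row 6 has {5,9}; col 8 has {2,3,4,5,6,7,8,9}; box has {6,7} → only 1 remains.
R7C3 = 4: row 7 has {1,5,7,8,9}; col 3 has {1,2,3,6,9}; box has {1,2,7,9}; anti-diagonal has {1,2,5,7,9} → only 4 remains.
R1C9 = 8: row 1 has {1,3,5,7,9}; col 9 has {1,3,6,7,9}; box has {1,2,3,5,6,9}; anti-diagonal has {1,2,4,5,7,9} → only 8 remains.
R2C7 = 7: row 2 has {1,2,3,4,5,6,8,9}; col 7 has {1,2,5,6}; box has {1,2,3,5,6,8,9} → only 7 remains.
R3C4 = 7: row 3 has {1,2,3,4,6,8,9}; col 4 has {1,3,4,5,8}; box has {1,3,4,8,9} → only 7 remains.
R3C6 = 5: row 3 has {1,2,3,4,6,7,8,9}; col 6 has {1,4,7,8,9}; box has {1,3,4,7,8,9} → only 5 remains.
R4C6 = 3: row 4 has {1,2,6,7,8}; col 6 has {1,4,5,7,8,9}; box has {1,4,5,7,8,9}; anti-diagonal has {1,2,4,5,7,8,9} → only 3 remains.
R9C1 = 6: row 9 has {1,2,3,7}; col 1 has {1,2,3,4,5,7,9}; box has {1,2,4,7,9}; anti-diagonal has {1,2,3,4,5,7,8,9} → only 6 remains.
R9C2 = 5: row 9 has {1,2,3,6,7}; col 2 has {1,2,7,8}; box has {1,2,4,6,7,9} → only 5 remains.
R9C3 = 8: row 9 has {1,2,3,5,6,7}; col 3 has {1,2,3,4,6,9}; box has {1,2,4,5,6,7,9} → only 8 remains.
R9C4 = 9: row 9 has {1,2,3,5,6,7,8}; col 4 has {1,3,4,5,7,8}; box has {1,3,5,7,8} → only 9 remains.
R9C5 = 4: row 9 has {1,2,3,5,6,7,8,9}; col 5 has {1,3,5,7,8,9}; box has {1,3,5,7,8,9} → only 4 remains.
R1C7 = 4: row 1 has {1,3,5,7,8,9}; col 7 has {1,2,5,6,7}; box has {1,2,3,5,6,7,8,9} → only 4 remains.
R4C7 = 9: row 4 has {1,2,3,6,7,8}; col 7 has {1,2,4,5,6,7}; box has {1,6,7} → only 9 remains.
R5C3 = 5: row 5 has {1,3,4,7}; col 3 has {1,2,3,4,6,8,9}; box has {1,2,3} → only 5 remains.
R5C7 = 8: row 5 has {1,3,4,5,7}; col 7 has {1,2,4,5,6,7,9}; box has {1,6,7,9} → only 8 remains.
R5C9 = 2: row 5 has {1,3,4,5,7,8}; col 9 has {1,3,6,7,8,9}; box has {1,6,7,8,9} → only 2 remains.
R6C1 = 8: row 6 has {1,5,9}; col 1 has {1,2,3,4,5,6,7,9}; box has {1,2,3,5} → only 8 remains.
R6C3 = 7: row 6 has {1,5,8,9}; col 3 has {1,2,3,4,5,6,8,9}; box has {1,2,3,5,8} → only 7 remains.
R6C7 = 3: row 6 has {1,5,7,8,9}; col 7 has {1,2,4,5,6,7,8,9}; box has {1,2,6,7,8,9} → only 3 remains.
R6C9 = 4: row 6 has {1,3,5,7,8,9}; col 9 has {1,2,3,6,7,8,9}; box has {1,2,3,6,7,8,9} → only 4 remains.
R7C2 = 3: row 7 has {1,4,5,7,8,9}; col 2 has {1,2,5,7,8}; box has {1,2,4,5,6,7,8,9} → only 3 remains.
R4C2 = 4: row 4 has {1,2,3,6,7,8,9}; col 2 has {1,2,3,5,7,8}; box has {1,2,3,5,7,8} → only 4 remains.
R4C9 = 5: row 4 has {1,2,3,4,6,7,8,9}; col 9 has {1,2,3,4,6,7,8,9}; box has {1,2,3,4,6,7,8,9} → only 5 remains.
R5C4 = 6: row 5 has {1,2,3,4,5,7,8}; col 4 has {1,3,4,5,7,8,9}; box has {1,3,4,5,7,8,9} → only 6 remains.
R6C2 = 6: row 6 has {1,3,4,5,7,8,9}; col 2 has {1,2,3,4,5,7,8}; box has {1,2,3,4,5,7,8} → only 6 remains.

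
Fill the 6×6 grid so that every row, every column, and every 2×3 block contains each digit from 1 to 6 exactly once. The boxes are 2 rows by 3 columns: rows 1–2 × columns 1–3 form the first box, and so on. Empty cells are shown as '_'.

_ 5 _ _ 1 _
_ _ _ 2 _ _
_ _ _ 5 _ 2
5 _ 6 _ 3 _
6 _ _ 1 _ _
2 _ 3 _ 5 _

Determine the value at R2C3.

R4C4 = 4: row 4 has {3,5,6}; col 4 has {1,2,5}; box has {2,3,5} → only 4 remains.
R4C6 = 1: row 4 has {3,4,5,6}; col 6 has {2}; box has {2,3,4,5} → only 1 remains.
R5C2 = 4: row 5 has {1,6}; col 2 has {5}; box has {2,3,6} → only 4 remains.
R5C3 = 5: row 5 has {1,4,6}; col 3 has {3,6}; box has {2,3,4,6} → only 5 remains.
R5C5 = 2: row 5 has {1,4,5,6}; col 5 has {1,3,5}; box has {1,5} → only 2 remains.
R5C6 = 3: row 5 has {1,2,4,5,6}; col 6 has {1,2}; box has {1,2,5} → only 3 remains.
R6C2 = 1: row 6 has {2,3,5}; col 2 has {4,5}; box has {2,3,4,5,6} → only 1 remains.
R6C4 = 6: row 6 has {1,2,3,5}; col 4 has {1,2,4,5}; box has {1,2,3,5} → only 6 remains.
R6C6 = 4: row 6 has {1,2,3,5,6}; col 6 has {1,2,3}; box has {1,2,3,5,6} → only 4 remains.
R1C4 = 3: row 1 has {1,5}; col 4 has {1,2,4,5,6}; box has {1,2} → only 3 remains.
R1C6 = 6: row 1 has {1,3,5}; col 6 has {1,2,3,4}; box has {1,2,3} → only 6 remains.
R2C5 = 4: row 2 has {2}; col 5 has {1,2,3,5}; box has {1,2,3,6} → only 4 remains.
R2C6 = 5: row 2 has {2,4}; col 6 has {1,2,3,4,6}; box has {1,2,3,4,6} → only 5 remains.
R3C2 = 3: row 3 has {2,5}; col 2 has {1,4,5}; box has {5,6} → only 3 remains.
R3C5 = 6: row 3 has {2,3,5}; col 5 has {1,2,3,4,5}; box has {1,2,3,4,5} → only 6 remains.
R4C2 = 2: row 4 has {1,3,4,5,6}; col 2 has {1,3,4,5}; box has {3,5,6} → only 2 remains.
R1C1 = 4: row 1 has {1,3,5,6}; col 1 has {2,5,6}; box has {5} → only 4 remains.
R1C3 = 2: row 1 has {1,3,4,5,6}; col 3 has {3,5,6}; box has {4,5} → only 2 remains.
R2C2 = 6: row 2 has {2,4,5}; col 2 has {1,2,3,4,5}; box has {2,4,5} → only 6 remains.
R2C3 = 1: row 2 has {2,4,5,6}; col 3 has {2,3,5,6}; box has {2,4,5,6} → only 1 remains.

1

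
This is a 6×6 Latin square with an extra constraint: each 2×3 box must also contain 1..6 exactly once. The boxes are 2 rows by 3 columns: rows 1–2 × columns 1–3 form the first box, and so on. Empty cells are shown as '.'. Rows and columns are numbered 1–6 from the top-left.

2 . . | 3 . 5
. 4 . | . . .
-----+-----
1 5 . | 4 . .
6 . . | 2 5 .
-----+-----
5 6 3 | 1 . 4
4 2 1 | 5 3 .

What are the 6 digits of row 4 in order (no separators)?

634251

row 1, column 2 = 1: row 1 has {2,3,5}; col 2 has {2,4,5,6}; box has {2,4} → only 1 remains.
row 1, column 3 = 6: row 1 has {1,2,3,5}; col 3 has {1,3}; box has {1,2,4} → only 6 remains.
row 1, column 5 = 4: row 1 has {1,2,3,5,6}; col 5 has {3,5}; box has {3,5} → only 4 remains.
row 2, column 1 = 3: row 2 has {4}; col 1 has {1,2,4,5,6}; box has {1,2,4,6} → only 3 remains.
row 2, column 3 = 5: row 2 has {3,4}; col 3 has {1,3,6}; box has {1,2,3,4,6} → only 5 remains.
row 2, column 4 = 6: row 2 has {3,4,5}; col 4 has {1,2,3,4,5}; box has {3,4,5} → only 6 remains.
row 3, column 3 = 2: row 3 has {1,4,5}; col 3 has {1,3,5,6}; box has {1,5,6} → only 2 remains.
row 3, column 5 = 6: row 3 has {1,2,4,5}; col 5 has {3,4,5}; box has {2,4,5} → only 6 remains.
row 3, column 6 = 3: row 3 has {1,2,4,5,6}; col 6 has {4,5}; box has {2,4,5,6} → only 3 remains.
row 4, column 2 = 3: row 4 has {2,5,6}; col 2 has {1,2,4,5,6}; box has {1,2,5,6} → only 3 remains.
row 4, column 3 = 4: row 4 has {2,3,5,6}; col 3 has {1,2,3,5,6}; box has {1,2,3,5,6} → only 4 remains.
row 4, column 6 = 1: row 4 has {2,3,4,5,6}; col 6 has {3,4,5}; box has {2,3,4,5,6} → only 1 remains.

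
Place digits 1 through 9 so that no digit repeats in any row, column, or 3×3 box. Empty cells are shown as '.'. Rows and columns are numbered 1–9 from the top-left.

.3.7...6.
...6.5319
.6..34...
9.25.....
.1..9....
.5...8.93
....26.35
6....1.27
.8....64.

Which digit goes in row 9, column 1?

row 2, column 5 = 8 (sole candidate).
row 9, column 9 = 1 (sole candidate).
row 1, column 5 = 1 (sole candidate).
row 4, column 7 = 1 (hidden single in row 4).
row 4, column 6 = 3 (hidden single in row 4).
row 6, column 4 = 1 (hidden single in row 6).
row 6, column 7 = 2 (hidden single in row 6).
row 9, column 1 = 2: in row 9, 2 can only go here (every other open cell in that row sees a 2).

2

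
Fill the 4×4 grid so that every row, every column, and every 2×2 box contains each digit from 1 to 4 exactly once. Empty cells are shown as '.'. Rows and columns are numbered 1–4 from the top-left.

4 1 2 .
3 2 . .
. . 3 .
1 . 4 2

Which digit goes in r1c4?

r1c4 = 3: row 1 has {1,2,4}; col 4 has {2}; box has {2} → only 3 remains.

3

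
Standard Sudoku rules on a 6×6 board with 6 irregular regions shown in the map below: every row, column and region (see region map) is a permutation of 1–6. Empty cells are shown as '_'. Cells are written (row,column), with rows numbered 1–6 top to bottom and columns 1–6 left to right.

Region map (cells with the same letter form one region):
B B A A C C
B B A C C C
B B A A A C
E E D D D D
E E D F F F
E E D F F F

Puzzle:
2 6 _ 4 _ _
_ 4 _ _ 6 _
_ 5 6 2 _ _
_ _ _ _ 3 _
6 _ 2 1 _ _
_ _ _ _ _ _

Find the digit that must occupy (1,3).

3

(3,5) = 1: row 3 has {2,5,6}; col 5 has {3,6}; region has {2,4,6} → only 1 remains.
(5,2) = 3: row 5 has {1,2,6}; col 2 has {4,5,6}; region has {6} → only 3 remains.
(1,5) = 5: row 1 has {2,4,6}; col 5 has {1,3,6}; region has {6} → only 5 remains.
(2,4) = 3: row 2 has {4,6}; col 4 has {1,2,4}; region has {5,6} → only 3 remains.
(3,1) = 3: row 3 has {1,2,5,6}; col 1 has {2,6}; region has {2,4,5,6} → only 3 remains.
(3,6) = 4: row 3 has {1,2,3,5,6}; col 6 has {}; region has {3,5,6} → only 4 remains.
(5,5) = 4: row 5 has {1,2,3,6}; col 5 has {1,3,5,6}; region has {1} → only 4 remains.
(5,6) = 5: row 5 has {1,2,3,4,6}; col 6 has {4}; region has {1,4} → only 5 remains.
(6,4) = 6: row 6 has {}; col 4 has {1,2,3,4}; region has {1,4,5} → only 6 remains.
(6,5) = 2: row 6 has {6}; col 5 has {1,3,4,5,6}; region has {1,4,5,6} → only 2 remains.
(6,6) = 3: row 6 has {2,6}; col 6 has {4,5}; region has {1,2,4,5,6} → only 3 remains.
(1,3) = 3: row 1 has {2,4,5,6}; col 3 has {2,6}; region has {1,2,4,6} → only 3 remains.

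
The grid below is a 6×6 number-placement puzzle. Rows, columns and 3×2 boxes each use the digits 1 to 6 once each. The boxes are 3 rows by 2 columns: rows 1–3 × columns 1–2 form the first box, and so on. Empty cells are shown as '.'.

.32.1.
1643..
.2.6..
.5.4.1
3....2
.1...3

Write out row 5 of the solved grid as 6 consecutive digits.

346152

R1C4 = 5 (sole candidate).
R2C6 = 5 (sole candidate).
R3C3 = 1 (sole candidate).
R3C6 = 4 (sole candidate).
R4C5 = 6 (sole candidate).
R5C2 = 4: row 5 has {2,3}; col 2 has {1,2,3,5,6}; box has {1,3,5} → only 4 remains.
R5C4 = 1: row 5 has {2,3,4}; col 4 has {3,4,5,6}; box has {4} → only 1 remains.
R5C5 = 5: row 5 has {1,2,3,4}; col 5 has {1,6}; box has {1,2,3,6} → only 5 remains.
R6C4 = 2 (sole candidate).
R6C5 = 4 (sole candidate).
R1C1 = 4 (sole candidate).
R1C6 = 6 (sole candidate).
R2C5 = 2 (sole candidate).
R3C1 = 5 (sole candidate).
R3C5 = 3 (sole candidate).
R4C1 = 2 (sole candidate).
R4C3 = 3 (sole candidate).
R5C3 = 6: row 5 has {1,2,3,4,5}; col 3 has {1,2,3,4}; box has {1,2,3,4} → only 6 remains.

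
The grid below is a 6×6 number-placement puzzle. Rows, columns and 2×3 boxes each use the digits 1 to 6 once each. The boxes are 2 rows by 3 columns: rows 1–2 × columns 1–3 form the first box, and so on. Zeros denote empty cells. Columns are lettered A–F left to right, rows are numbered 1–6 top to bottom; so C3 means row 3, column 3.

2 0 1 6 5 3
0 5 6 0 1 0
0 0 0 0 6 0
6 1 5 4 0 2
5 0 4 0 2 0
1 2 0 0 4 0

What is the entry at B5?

6

B1 = 4: row 1 has {1,2,3,5,6}; col 2 has {1,2,5}; box has {1,2,5,6} → only 4 remains.
A2 = 3: row 2 has {1,5,6}; col 1 has {1,2,5,6}; box has {1,2,4,5,6} → only 3 remains.
D2 = 2: row 2 has {1,3,5,6}; col 4 has {4,6}; box has {1,3,5,6} → only 2 remains.
F2 = 4: row 2 has {1,2,3,5,6}; col 6 has {2,3}; box has {1,2,3,5,6} → only 4 remains.
A3 = 4: row 3 has {6}; col 1 has {1,2,3,5,6}; box has {1,5,6} → only 4 remains.
B3 = 3: row 3 has {4,6}; col 2 has {1,2,4,5}; box has {1,4,5,6} → only 3 remains.
C3 = 2: row 3 has {3,4,6}; col 3 has {1,4,5,6}; box has {1,3,4,5,6} → only 2 remains.
E4 = 3: row 4 has {1,2,4,5,6}; col 5 has {1,2,4,5,6}; box has {2,4,6} → only 3 remains.
B5 = 6: row 5 has {2,4,5}; col 2 has {1,2,3,4,5}; box has {1,2,4,5} → only 6 remains.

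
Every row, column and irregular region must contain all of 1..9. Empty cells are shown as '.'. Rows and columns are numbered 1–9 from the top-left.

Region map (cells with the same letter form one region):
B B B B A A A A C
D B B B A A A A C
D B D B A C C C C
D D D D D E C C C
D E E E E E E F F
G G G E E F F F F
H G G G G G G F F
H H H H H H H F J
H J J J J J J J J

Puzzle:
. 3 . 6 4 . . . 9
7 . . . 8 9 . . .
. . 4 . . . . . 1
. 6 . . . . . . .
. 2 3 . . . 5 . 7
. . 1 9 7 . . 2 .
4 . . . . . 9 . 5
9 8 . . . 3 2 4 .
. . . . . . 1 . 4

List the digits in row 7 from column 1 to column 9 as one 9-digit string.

476832915

row 1, column 7 = 7: row 1 has {3,4,6,9}; col 7 has {1,2,5,9}; region has {4,8,9} → only 7 remains.
row 7, column 2 = 7: row 7 has {4,5,9}; col 2 has {2,3,6,8}; region has {1,9} → only 7 remains.
row 8, column 9 = 6: row 8 has {2,3,4,8,9}; col 9 has {1,4,5,7,9}; region has {1,4} → only 6 remains.
row 3, column 2 = 9: in row 3, 9 can only go here (every other open cell in that row sees a 9).
row 9, column 2 = 5: row 9 has {1,4}; col 2 has {2,3,6,7,8,9}; region has {1,4,6} → only 5 remains.
row 6, column 2 = 4: row 6 has {1,2,7,9}; col 2 has {2,3,5,6,7,8,9}; region has {1,7,9} → only 4 remains.
row 9, column 1 = 6: row 9 has {1,4,5}; col 1 has {4,7,9}; region has {2,3,4,8,9} → only 6 remains.
row 2, column 2 = 1: row 2 has {7,8,9}; col 2 has {2,3,4,5,6,7,8,9}; region has {3,6,9} → only 1 remains.
row 2, column 4 = 4: in row 2, 4 can only go here (every other open cell in that row sees a 4).
row 4, column 8 = 7: in row 4, 7 can only go here (every other open cell in that row sees a 7).
row 3, column 4 = 7: in row 3, 7 can only go here (every other open cell in that row sees a 7).
row 5, column 6 = 4: in row 5, 4 can only go here (every other open cell in that row sees a 4).
row 5, column 8 = 9: in row 5, 9 can only go here (every other open cell in that row sees a 9).
row 4, column 7 = 4: in row 4, 4 can only go here (every other open cell in that row sees a 4).
row 5, column 5 = 6: in row 5, 6 can only go here (every other open cell in that row sees a 6).
row 6, column 1 = 5: in row 6, 5 can only go here (every other open cell in that row sees a 5).
row 7, column 8 = 1: in row 7, 1 can only go here (every other open cell in that row sees a 1).
row 1, column 8 = 5: row 1 has {3,4,6,7,9}; col 8 has {1,2,4,7,9}; region has {4,7,8,9} → only 5 remains.
row 1, column 6 = 1: in row 1, 1 can only go here (every other open cell in that row sees a 1).
row 4, column 6 = 8: row 4 has {4,6,7}; col 6 has {1,3,4,9}; region has {2,3,4,5,6,7,9} → only 8 remains.
row 5, column 4 = 1: row 5 has {2,3,4,5,6,7,9}; col 4 has {4,6,7,9}; region has {2,3,4,5,6,7,8,9} → only 1 remains.
row 6, column 6 = 6: row 6 has {1,2,4,5,7,9}; col 6 has {1,3,4,8,9}; region has {1,2,4,5,7,9} → only 6 remains.
row 7, column 6 = 2: row 7 has {1,4,5,7,9}; col 6 has {1,3,4,6,8,9}; region has {1,4,5,7,9} → only 2 remains.
row 8, column 4 = 5: row 8 has {2,3,4,6,8,9}; col 4 has {1,4,6,7,9}; region has {2,3,4,6,8,9} → only 5 remains.
row 8, column 5 = 1: row 8 has {2,3,4,5,6,8,9}; col 5 has {4,6,7,8}; region has {2,3,4,5,6,8,9} → only 1 remains.
row 9, column 6 = 7: row 9 has {1,4,5,6}; col 6 has {1,2,3,4,6,8,9}; region has {1,4,5,6} → only 7 remains.
row 3, column 6 = 5: row 3 has {1,4,7,9}; col 6 has {1,2,3,4,6,7,8,9}; region has {1,4,7,9} → only 5 remains.
row 5, column 1 = 8: row 5 has {1,2,3,4,5,6,7,9}; col 1 has {4,5,6,7,9}; region has {4,6,7} → only 8 remains.
row 7, column 5 = 3: row 7 has {1,2,4,5,7,9}; col 5 has {1,4,6,7,8}; region has {1,2,4,5,7,9} → only 3 remains.
row 8, column 3 = 7: row 8 has {1,2,3,4,5,6,8,9}; col 3 has {1,3,4}; region has {1,2,3,4,5,6,8,9} → only 7 remains.
row 1, column 1 = 2: row 1 has {1,3,4,5,6,7,9}; col 1 has {4,5,6,7,8,9}; region has {1,3,4,6,7,9} → only 2 remains.
row 1, column 3 = 8: row 1 has {1,2,3,4,5,6,7,9}; col 3 has {1,3,4,7}; region has {1,2,3,4,6,7,9} → only 8 remains.
row 2, column 3 = 5: row 2 has {1,4,7,8,9}; col 3 has {1,3,4,7,8}; region has {1,2,3,4,6,7,8,9} → only 5 remains.
row 3, column 1 = 3: row 3 has {1,4,5,7,9}; col 1 has {2,4,5,6,7,8,9}; region has {4,6,7,8} → only 3 remains.
row 3, column 5 = 2: row 3 has {1,3,4,5,7,9}; col 5 has {1,3,4,6,7,8}; region has {1,4,5,7,8,9} → only 2 remains.
row 4, column 1 = 1: row 4 has {4,6,7,8}; col 1 has {2,3,4,5,6,7,8,9}; region has {3,4,6,7,8} → only 1 remains.
row 4, column 4 = 2: row 4 has {1,4,6,7,8}; col 4 has {1,4,5,6,7,9}; region has {1,3,4,6,7,8} → only 2 remains.
row 4, column 9 = 3: row 4 has {1,2,4,6,7,8}; col 9 has {1,4,5,6,7,9}; region has {1,4,5,7,9} → only 3 remains.
row 6, column 9 = 8: row 6 has {1,2,4,5,6,7,9}; col 9 has {1,3,4,5,6,7,9}; region has {1,2,4,5,6,7,9} → only 8 remains.
row 7, column 3 = 6: row 7 has {1,2,3,4,5,7,9}; col 3 has {1,3,4,5,7,8}; region has {1,2,3,4,5,7,9} → only 6 remains.
row 7, column 4 = 8: row 7 has {1,2,3,4,5,6,7,9}; col 4 has {1,2,4,5,6,7,9}; region has {1,2,3,4,5,6,7,9} → only 8 remains.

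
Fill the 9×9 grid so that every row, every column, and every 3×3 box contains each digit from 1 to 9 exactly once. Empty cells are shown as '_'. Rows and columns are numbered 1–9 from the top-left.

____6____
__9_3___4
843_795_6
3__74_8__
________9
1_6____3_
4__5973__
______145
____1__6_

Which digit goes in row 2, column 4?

1

row 1, column 9 = 3 (hidden single in row 1).
row 4, column 6 = 6 (hidden single in row 4).
row 4, column 2 = 9 (hidden single in row 4).
row 5, column 7 = 6 (hidden single in row 5).
row 5, column 3 = 4 (hidden single in row 5).
row 6, column 7 = 4 (hidden single in row 6).
row 6, column 4 = 9 (hidden single in row 6).
row 7, column 2 = 6 (hidden single in row 7).
row 2, column 1 = 6 (hidden single in row 2).
row 7, column 3 = 1 (hidden single in row 7).
row 8, column 4 = 6 (hidden single in row 8).
row 8, column 1 = 9 (hidden single in row 8).
row 9, column 7 = 9 (hidden single in row 9).
row 1, column 8 = 9 (hidden single in row 1).
row 4, column 9 = 1 (hidden single in column 9).
row 2, column 8 = 8 (hidden single in box 3).
row 7, column 8 = 2 (sole candidate).
row 7, column 9 = 8 (sole candidate).
row 9, column 9 = 7 (sole candidate).
row 3, column 8 = 1 (sole candidate).
row 4, column 8 = 5 (sole candidate).
row 5, column 8 = 7 (sole candidate).
row 6, column 9 = 2 (sole candidate).
row 3, column 4 = 2 (sole candidate).
row 4, column 3 = 2 (sole candidate).
row 5, column 1 = 5 (sole candidate).
row 5, column 2 = 8 (sole candidate).
row 5, column 5 = 2 (sole candidate).
row 6, column 2 = 7 (sole candidate).
row 8, column 5 = 8 (sole candidate).
row 9, column 1 = 2 (sole candidate).
row 1, column 1 = 7 (sole candidate).
row 1, column 3 = 5 (sole candidate).
row 1, column 7 = 2 (sole candidate).
row 2, column 4 = 1: row 2 has {3,4,6,8,9}; col 4 has {2,5,6,7,9}; box has {2,3,6,7,9} → only 1 remains.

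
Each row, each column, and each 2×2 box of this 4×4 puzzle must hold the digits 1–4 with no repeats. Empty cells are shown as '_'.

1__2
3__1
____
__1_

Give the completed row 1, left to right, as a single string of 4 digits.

r1c2 = 4: row 1 has {1,2}; col 2 has {}; box has {1,3} → only 4 remains.
r1c3 = 3: row 1 has {1,2,4}; col 3 has {1}; box has {1,2} → only 3 remains.

1432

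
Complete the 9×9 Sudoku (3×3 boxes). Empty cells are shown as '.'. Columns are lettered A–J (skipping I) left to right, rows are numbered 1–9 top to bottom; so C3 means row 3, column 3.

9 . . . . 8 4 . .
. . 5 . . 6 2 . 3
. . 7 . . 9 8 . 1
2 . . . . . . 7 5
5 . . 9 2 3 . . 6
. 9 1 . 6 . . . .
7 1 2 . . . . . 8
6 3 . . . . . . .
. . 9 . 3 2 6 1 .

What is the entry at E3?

J1 = 7 (sole candidate).
H2 = 9 (sole candidate).
G5 = 1 (sole candidate).
G6 = 3 (sole candidate).
J9 = 4 (sole candidate).
G4 = 9 (sole candidate).
J6 = 2 (sole candidate).
G7 = 5 (sole candidate).
H7 = 3 (sole candidate).
G8 = 7 (sole candidate).
H8 = 2 (sole candidate).
J8 = 9 (sole candidate).
A9 = 8 (sole candidate).
B9 = 5 (sole candidate).
D9 = 7 (sole candidate).
A6 = 4 (sole candidate).
H6 = 8 (sole candidate).
F7 = 4 (sole candidate).
C8 = 4 (sole candidate).
A2 = 1 (sole candidate).
D2 = 4 (sole candidate).
E2 = 7 (sole candidate).
A3 = 3 (sole candidate).
E3 = 5: row 3 has {1,3,7,8,9}; col 5 has {2,3,6,7}; box has {4,6,7,8,9} → only 5 remains.

5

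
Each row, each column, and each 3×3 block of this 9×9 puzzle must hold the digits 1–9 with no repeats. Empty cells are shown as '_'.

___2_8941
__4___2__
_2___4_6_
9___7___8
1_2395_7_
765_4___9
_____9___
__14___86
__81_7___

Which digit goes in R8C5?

R4C3 = 3: row 4 has {7,8,9}; col 3 has {1,2,4,5,8}; box has {1,2,5,6,7,9} → only 3 remains.
R4C4 = 6: row 4 has {3,7,8,9}; col 4 has {1,2,3,4}; box has {3,4,5,7,9} → only 6 remains.
R5C9 = 4: row 5 has {1,2,3,5,7,9}; col 9 has {1,6,8,9}; box has {7,8,9} → only 4 remains.
R6C4 = 8: row 6 has {4,5,6,7,9}; col 4 has {1,2,3,4,6}; box has {3,4,5,6,7,9} → only 8 remains.
R7C4 = 5: row 7 has {9}; col 4 has {1,2,3,4,6,8}; box has {1,4,7,9} → only 5 remains.
R4C2 = 4: row 4 has {3,6,7,8,9}; col 2 has {2,6}; box has {1,2,3,5,6,7,9} → only 4 remains.
R5C2 = 8: row 5 has {1,2,3,4,5,7,9}; col 2 has {2,4,6}; box has {1,2,3,4,5,6,7,9} → only 8 remains.
R5C7 = 6: row 5 has {1,2,3,4,5,7,8,9}; col 7 has {2,9}; box has {4,7,8,9} → only 6 remains.
R2C1 = 8: in row 2, 8 can only go here (every other open cell in that row sees an 8).
R3C5 = 1: in row 3, 1 can only go here (every other open cell in that row sees a 1).
R3C7 = 8: in row 3, 8 can only go here (every other open cell in that row sees an 8).
R2C2 = 1: in row 2, 1 can only go here (every other open cell in that row sees a 1).
R2C4 = 9: in row 2, 9 can only go here (every other open cell in that row sees a 9).
R3C4 = 7: row 3 has {1,2,4,6,8}; col 4 has {1,2,3,4,5,6,8,9}; box has {1,2,4,8,9} → only 7 remains.
R3C3 = 9: row 3 has {1,2,4,6,7,8}; col 3 has {1,2,3,4,5,8}; box has {1,2,4,8} → only 9 remains.
R2C9 = 7: in row 2, 7 can only go here (every other open cell in that row sees a 7).
R7C5 = 8: in row 7, 8 can only go here (every other open cell in that row sees an 8).
R8C2 = 9: in row 8, 9 can only go here (every other open cell in that row sees a 9).
R8C7 = 7: in row 8, 7 can only go here (every other open cell in that row sees a 7).
R8C1 = 5: in row 8, 5 can only go here (every other open cell in that row sees a 5).
R3C1 = 3: row 3 has {1,2,4,6,7,8,9}; col 1 has {1,5,7,8,9}; box has {1,2,4,8,9} → only 3 remains.
R3C9 = 5: row 3 has {1,2,3,4,6,7,8,9}; col 9 has {1,4,6,7,8,9}; box has {1,2,4,6,7,8,9} → only 5 remains.
R9C2 = 3: row 9 has {1,7,8}; col 2 has {1,2,4,6,8,9}; box has {1,5,8,9} → only 3 remains.
R9C9 = 2: row 9 has {1,3,7,8}; col 9 has {1,4,5,6,7,8,9}; box has {6,7,8} → only 2 remains.
R1C1 = 6: row 1 has {1,2,4,8,9}; col 1 has {1,3,5,7,8,9}; box has {1,2,3,4,8,9} → only 6 remains.
R1C3 = 7: row 1 has {1,2,4,6,8,9}; col 3 has {1,2,3,4,5,8,9}; box has {1,2,3,4,6,8,9} → only 7 remains.
R2C8 = 3: row 2 has {1,2,4,7,8,9}; col 8 has {4,6,7,8}; box has {1,2,4,5,6,7,8,9} → only 3 remains.
R7C2 = 7: row 7 has {5,8,9}; col 2 has {1,2,3,4,6,8,9}; box has {1,3,5,8,9} → only 7 remains.
R7C3 = 6: row 7 has {5,7,8,9}; col 3 has {1,2,3,4,5,7,8,9}; box has {1,3,5,7,8,9} → only 6 remains.
R7C8 = 1: row 7 has {5,6,7,8,9}; col 8 has {3,4,6,7,8}; box has {2,6,7,8} → only 1 remains.
R7C9 = 3: row 7 has {1,5,6,7,8,9}; col 9 has {1,2,4,5,6,7,8,9}; box has {1,2,6,7,8} → only 3 remains.
R9C1 = 4: row 9 has {1,2,3,7,8}; col 1 has {1,3,5,6,7,8,9}; box has {1,3,5,6,7,8,9} → only 4 remains.
R9C5 = 6: row 9 has {1,2,3,4,7,8}; col 5 has {1,4,7,8,9}; box has {1,4,5,7,8,9} → only 6 remains.
R9C7 = 5: row 9 has {1,2,3,4,6,7,8}; col 7 has {2,6,7,8,9}; box has {1,2,3,6,7,8} → only 5 remains.
R9C8 = 9: row 9 has {1,2,3,4,5,6,7,8}; col 8 has {1,3,4,6,7,8}; box has {1,2,3,5,6,7,8} → only 9 remains.
R1C2 = 5: row 1 has {1,2,4,6,7,8,9}; col 2 has {1,2,3,4,6,7,8,9}; box has {1,2,3,4,6,7,8,9} → only 5 remains.
R1C5 = 3: row 1 has {1,2,4,5,6,7,8,9}; col 5 has {1,4,6,7,8,9}; box has {1,2,4,7,8,9} → only 3 remains.
R2C5 = 5: row 2 has {1,2,3,4,7,8,9}; col 5 has {1,3,4,6,7,8,9}; box has {1,2,3,4,7,8,9} → only 5 remains.
R2C6 = 6: row 2 has {1,2,3,4,5,7,8,9}; col 6 has {4,5,7,8,9}; box has {1,2,3,4,5,7,8,9} → only 6 remains.
R4C7 = 1: row 4 has {3,4,6,7,8,9}; col 7 has {2,5,6,7,8,9}; box has {4,6,7,8,9} → only 1 remains.
R6C7 = 3: row 6 has {4,5,6,7,8,9}; col 7 has {1,2,5,6,7,8,9}; box has {1,4,6,7,8,9} → only 3 remains.
R6C8 = 2: row 6 has {3,4,5,6,7,8,9}; col 8 has {1,3,4,6,7,8,9}; box has {1,3,4,6,7,8,9} → only 2 remains.
R7C1 = 2: row 7 has {1,3,5,6,7,8,9}; col 1 has {1,3,4,5,6,7,8,9}; box has {1,3,4,5,6,7,8,9} → only 2 remains.
R7C7 = 4: row 7 has {1,2,3,5,6,7,8,9}; col 7 has {1,2,3,5,6,7,8,9}; box has {1,2,3,5,6,7,8,9} → only 4 remains.
R8C5 = 2: row 8 has {1,4,5,6,7,8,9}; col 5 has {1,3,4,5,6,7,8,9}; box has {1,4,5,6,7,8,9} → only 2 remains.

2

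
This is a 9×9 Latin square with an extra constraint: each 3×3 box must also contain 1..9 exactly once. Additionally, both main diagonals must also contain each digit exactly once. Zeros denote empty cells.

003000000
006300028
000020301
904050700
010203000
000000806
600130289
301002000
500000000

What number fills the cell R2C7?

R7C3 = 7 (sole candidate).
R1C9 = 4 (sole candidate).
R5C9 = 5 (sole candidate).
R6C4 = 9 (sole candidate).
R7C2 = 4 (sole candidate).
R7C6 = 5 (sole candidate).
R8C2 = 8 (sole candidate).
R8C9 = 7 (sole candidate).
R9C9 = 3 (sole candidate).
R4C9 = 2 (sole candidate).
R5C3 = 8 (sole candidate).
R5C5 = 6 (sole candidate).
R4C4 = 8 (sole candidate).
R4C6 = 1 (sole candidate).
R4C8 = 3 (sole candidate).
R5C1 = 7 (sole candidate).
R6C1 = 2 (sole candidate).
R6C3 = 5 (sole candidate).
R1C1 = 1 (sole candidate).
R2C1 = 4 (sole candidate).
R3C1 = 8 (sole candidate).
R3C3 = 9 (sole candidate).
R4C2 = 6 (sole candidate).
R6C2 = 3 (sole candidate).
R9C3 = 2 (sole candidate).
R9C2 = 9 (sole candidate).
R1C2 = 2 (hidden single in row 1).
R2C5 = 1 (hidden single in row 2).
R6C8 = 1 (hidden single in row 6).
R8C5 = 9 (hidden single in row 8).
R9C7 = 1 (hidden single in row 9).
Singles propagation stalls; R2C7 is still open with candidates {5,9}.
  Try R2C7 = 9: this forces R2C6=7; then main diagonal has no cell left for 7 — contradiction.
So R2C7 = 5.

5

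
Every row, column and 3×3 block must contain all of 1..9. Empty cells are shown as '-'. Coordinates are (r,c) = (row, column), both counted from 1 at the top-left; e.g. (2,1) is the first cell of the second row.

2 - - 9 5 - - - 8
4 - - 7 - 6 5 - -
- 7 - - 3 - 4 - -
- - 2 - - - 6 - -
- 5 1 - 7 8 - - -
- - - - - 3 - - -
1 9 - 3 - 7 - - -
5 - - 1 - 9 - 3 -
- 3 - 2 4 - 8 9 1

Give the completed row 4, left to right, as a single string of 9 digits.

742591683

(3,4) = 8: row 3 has {3,4,7}; col 4 has {1,2,3,7,9}; box has {3,5,6,7,9} → only 8 remains.
(7,7) = 2: row 7 has {1,3,7,9}; col 7 has {4,5,6,8}; box has {1,3,8,9} → only 2 remains.
(8,7) = 7: row 8 has {1,3,5,9}; col 7 has {2,4,5,6,8}; box has {1,2,3,8,9} → only 7 remains.
(9,6) = 5: row 9 has {1,2,3,4,8,9}; col 6 has {3,6,7,8,9}; box has {1,2,3,4,7,9} → only 5 remains.
(1,6) = 4: in row 1, 4 can only go here (every other open cell in that row sees a 4).
(1,8) = 7: in row 1, 7 can only go here (every other open cell in that row sees a 7).
(4,6) = 1: row 4 has {2,6}; col 6 has {3,4,5,6,7,8,9}; box has {3,7,8} → only 1 remains.
(3,6) = 2: row 3 has {3,4,7,8}; col 6 has {1,3,4,5,6,7,8,9}; box has {3,4,5,6,7,8,9} → only 2 remains.
(4,5) = 9: row 4 has {1,2,6}; col 5 has {3,4,5,7}; box has {1,3,7,8} → only 9 remains.
(2,5) = 1: row 2 has {4,5,6,7}; col 5 has {3,4,5,7,9}; box has {2,3,4,5,6,7,8,9} → only 1 remains.
(2,8) = 2: row 2 has {1,4,5,6,7}; col 8 has {3,7,9}; box has {4,5,7,8} → only 2 remains.
(5,8) = 4: row 5 has {1,5,7,8}; col 8 has {2,3,7,9}; box has {6} → only 4 remains.
(2,2) = 8: row 2 has {1,2,4,5,6,7}; col 2 has {3,5,7,9}; box has {2,4,7} → only 8 remains.
(4,2) = 4: row 4 has {1,2,6,9}; col 2 has {3,5,7,8,9}; box has {1,2,5} → only 4 remains.
(4,4) = 5: row 4 has {1,2,4,6,9}; col 4 has {1,2,3,7,8,9}; box has {1,3,7,8,9} → only 5 remains.
(4,8) = 8: row 4 has {1,2,4,5,6,9}; col 8 has {2,3,4,7,9}; box has {4,6} → only 8 remains.
(5,4) = 6: row 5 has {1,4,5,7,8}; col 4 has {1,2,3,5,7,8,9}; box has {1,3,5,7,8,9} → only 6 remains.
(6,2) = 6: row 6 has {3}; col 2 has {3,4,5,7,8,9}; box has {1,2,4,5} → only 6 remains.
(6,4) = 4: row 6 has {3,6}; col 4 has {1,2,3,5,6,7,8,9}; box has {1,3,5,6,7,8,9} → only 4 remains.
(6,5) = 2: row 6 has {3,4,6}; col 5 has {1,3,4,5,7,9}; box has {1,3,4,5,6,7,8,9} → only 2 remains.
(8,2) = 2: row 8 has {1,3,5,7,9}; col 2 has {3,4,5,6,7,8,9}; box has {1,3,5,9} → only 2 remains.
(1,2) = 1: row 1 has {2,4,5,7,8,9}; col 2 has {2,3,4,5,6,7,8,9}; box has {2,4,7,8} → only 1 remains.
(1,7) = 3: row 1 has {1,2,4,5,7,8,9}; col 7 has {2,4,5,6,7,8}; box has {2,4,5,7,8} → only 3 remains.
(2,9) = 9: row 2 has {1,2,4,5,6,7,8}; col 9 has {1,8}; box has {2,3,4,5,7,8} → only 9 remains.
(3,9) = 6: row 3 has {2,3,4,7,8}; col 9 has {1,8,9}; box has {2,3,4,5,7,8,9} → only 6 remains.
(5,7) = 9: row 5 has {1,4,5,6,7,8}; col 7 has {2,3,4,5,6,7,8}; box has {4,6,8} → only 9 remains.
(6,7) = 1: row 6 has {2,3,4,6}; col 7 has {2,3,4,5,6,7,8,9}; box has {4,6,8,9} → only 1 remains.
(6,8) = 5: row 6 has {1,2,3,4,6}; col 8 has {2,3,4,7,8,9}; box has {1,4,6,8,9} → only 5 remains.
(6,9) = 7: row 6 has {1,2,3,4,5,6}; col 9 has {1,6,8,9}; box has {1,4,5,6,8,9} → only 7 remains.
(7,8) = 6: row 7 has {1,2,3,7,9}; col 8 has {2,3,4,5,7,8,9}; box has {1,2,3,7,8,9} → only 6 remains.
(8,9) = 4: row 8 has {1,2,3,5,7,9}; col 9 has {1,6,7,8,9}; box has {1,2,3,6,7,8,9} → only 4 remains.
(1,3) = 6: row 1 has {1,2,3,4,5,7,8,9}; col 3 has {1,2}; box has {1,2,4,7,8} → only 6 remains.
(2,3) = 3: row 2 has {1,2,4,5,6,7,8,9}; col 3 has {1,2,6}; box has {1,2,4,6,7,8} → only 3 remains.
(3,1) = 9: row 3 has {2,3,4,6,7,8}; col 1 has {1,2,4,5}; box has {1,2,3,4,6,7,8} → only 9 remains.
(3,3) = 5: row 3 has {2,3,4,6,7,8,9}; col 3 has {1,2,3,6}; box has {1,2,3,4,6,7,8,9} → only 5 remains.
(3,8) = 1: row 3 has {2,3,4,5,6,7,8,9}; col 8 has {2,3,4,5,6,7,8,9}; box has {2,3,4,5,6,7,8,9} → only 1 remains.
(4,9) = 3: row 4 has {1,2,4,5,6,8,9}; col 9 has {1,4,6,7,8,9}; box has {1,4,5,6,7,8,9} → only 3 remains.
(5,1) = 3: row 5 has {1,4,5,6,7,8,9}; col 1 has {1,2,4,5,9}; box has {1,2,4,5,6} → only 3 remains.
(5,9) = 2: row 5 has {1,3,4,5,6,7,8,9}; col 9 has {1,3,4,6,7,8,9}; box has {1,3,4,5,6,7,8,9} → only 2 remains.
(6,1) = 8: row 6 has {1,2,3,4,5,6,7}; col 1 has {1,2,3,4,5,9}; box has {1,2,3,4,5,6} → only 8 remains.
(6,3) = 9: row 6 has {1,2,3,4,5,6,7,8}; col 3 has {1,2,3,5,6}; box has {1,2,3,4,5,6,8} → only 9 remains.
(7,5) = 8: row 7 has {1,2,3,6,7,9}; col 5 has {1,2,3,4,5,7,9}; box has {1,2,3,4,5,7,9} → only 8 remains.
(7,9) = 5: row 7 has {1,2,3,6,7,8,9}; col 9 has {1,2,3,4,6,7,8,9}; box has {1,2,3,4,6,7,8,9} → only 5 remains.
(8,3) = 8: row 8 has {1,2,3,4,5,7,9}; col 3 has {1,2,3,5,6,9}; box has {1,2,3,5,9} → only 8 remains.
(8,5) = 6: row 8 has {1,2,3,4,5,7,8,9}; col 5 has {1,2,3,4,5,7,8,9}; box has {1,2,3,4,5,7,8,9} → only 6 remains.
(9,3) = 7: row 9 has {1,2,3,4,5,8,9}; col 3 has {1,2,3,5,6,8,9}; box has {1,2,3,5,8,9} → only 7 remains.
(4,1) = 7: row 4 has {1,2,3,4,5,6,8,9}; col 1 has {1,2,3,4,5,8,9}; box has {1,2,3,4,5,6,8,9} → only 7 remains.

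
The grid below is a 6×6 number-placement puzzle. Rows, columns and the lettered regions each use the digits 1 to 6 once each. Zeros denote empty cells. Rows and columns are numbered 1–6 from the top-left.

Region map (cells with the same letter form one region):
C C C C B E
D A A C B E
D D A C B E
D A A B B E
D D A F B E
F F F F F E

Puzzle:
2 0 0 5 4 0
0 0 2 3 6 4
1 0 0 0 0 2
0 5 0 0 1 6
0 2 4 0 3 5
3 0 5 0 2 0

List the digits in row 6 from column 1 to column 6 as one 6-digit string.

row 2, column 1 = 5: row 2 has {2,3,4,6}; col 1 has {1,2,3}; region has {1,2} → only 5 remains.
row 2, column 2 = 1: row 2 has {2,3,4,5,6}; col 2 has {2,5}; region has {2,4,5} → only 1 remains.
row 3, column 5 = 5: row 3 has {1,2}; col 5 has {1,2,3,4,6}; region has {1,3,4,6} → only 5 remains.
row 4, column 1 = 4: row 4 has {1,5,6}; col 1 has {1,2,3,5}; region has {1,2,5} → only 4 remains.
row 4, column 3 = 3: row 4 has {1,4,5,6}; col 3 has {2,4,5}; region has {1,2,4,5} → only 3 remains.
row 4, column 4 = 2: row 4 has {1,3,4,5,6}; col 4 has {3,5}; region has {1,3,4,5,6} → only 2 remains.
row 5, column 1 = 6: row 5 has {2,3,4,5}; col 1 has {1,2,3,4,5}; region has {1,2,4,5} → only 6 remains.
row 5, column 4 = 1: row 5 has {2,3,4,5,6}; col 4 has {2,3,5}; region has {2,3,5} → only 1 remains.
row 6, column 6 = 1: row 6 has {2,3,5}; col 6 has {2,4,5,6}; region has {2,4,5,6} → only 1 remains.
row 1, column 2 = 6: row 1 has {2,4,5}; col 2 has {1,2,5}; region has {2,3,5} → only 6 remains.
row 1, column 3 = 1: row 1 has {2,4,5,6}; col 3 has {2,3,4,5}; region has {2,3,5,6} → only 1 remains.
row 1, column 6 = 3: row 1 has {1,2,4,5,6}; col 6 has {1,2,4,5,6}; region has {1,2,4,5,6} → only 3 remains.
row 3, column 2 = 3: row 3 has {1,2,5}; col 2 has {1,2,5,6}; region has {1,2,4,5,6} → only 3 remains.
row 3, column 3 = 6: row 3 has {1,2,3,5}; col 3 has {1,2,3,4,5}; region has {1,2,3,4,5} → only 6 remains.
row 3, column 4 = 4: row 3 has {1,2,3,5,6}; col 4 has {1,2,3,5}; region has {1,2,3,5,6} → only 4 remains.
row 6, column 2 = 4: row 6 has {1,2,3,5}; col 2 has {1,2,3,5,6}; region has {1,2,3,5} → only 4 remains.
row 6, column 4 = 6: row 6 has {1,2,3,4,5}; col 4 has {1,2,3,4,5}; region has {1,2,3,4,5} → only 6 remains.

345621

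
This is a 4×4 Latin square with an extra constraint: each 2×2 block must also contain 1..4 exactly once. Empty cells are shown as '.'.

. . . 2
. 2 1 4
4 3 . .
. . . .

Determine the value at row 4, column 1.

2

row 1, column 3 = 3: row 1 has {2}; col 3 has {1}; box has {1,2,4} → only 3 remains.
row 2, column 1 = 3: row 2 has {1,2,4}; col 1 has {4}; box has {2} → only 3 remains.
row 3, column 3 = 2: row 3 has {3,4}; col 3 has {1,3}; box has {} → only 2 remains.
row 3, column 4 = 1: row 3 has {2,3,4}; col 4 has {2,4}; box has {2} → only 1 remains.
row 4, column 2 = 1: row 4 has {}; col 2 has {2,3}; box has {3,4} → only 1 remains.
row 4, column 3 = 4: row 4 has {1}; col 3 has {1,2,3}; box has {1,2} → only 4 remains.
row 4, column 4 = 3: row 4 has {1,4}; col 4 has {1,2,4}; box has {1,2,4} → only 3 remains.
row 1, column 1 = 1: row 1 has {2,3}; col 1 has {3,4}; box has {2,3} → only 1 remains.
row 1, column 2 = 4: row 1 has {1,2,3}; col 2 has {1,2,3}; box has {1,2,3} → only 4 remains.
row 4, column 1 = 2: row 4 has {1,3,4}; col 1 has {1,3,4}; box has {1,3,4} → only 2 remains.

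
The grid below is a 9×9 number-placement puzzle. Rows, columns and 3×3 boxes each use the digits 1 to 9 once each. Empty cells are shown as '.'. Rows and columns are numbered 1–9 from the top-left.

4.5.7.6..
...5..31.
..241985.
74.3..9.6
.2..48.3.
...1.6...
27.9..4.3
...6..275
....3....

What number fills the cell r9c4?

r2c6 = 2 (sole candidate).
r3c9 = 7 (sole candidate).
r4c6 = 5 (sole candidate).
r5c4 = 7 (sole candidate).
r5c9 = 1 (sole candidate).
r7c6 = 1 (sole candidate).
r8c5 = 8 (sole candidate).
r8c6 = 4 (sole candidate).
r9c4 = 2: row 9 has {3}; col 4 has {1,3,4,5,6,7,9}; box has {1,3,4,6,8,9} → only 2 remains.

2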